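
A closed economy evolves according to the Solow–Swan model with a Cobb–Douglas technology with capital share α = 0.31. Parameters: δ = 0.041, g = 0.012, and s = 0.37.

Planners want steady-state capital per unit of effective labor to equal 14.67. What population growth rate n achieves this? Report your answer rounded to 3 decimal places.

n ≈ 0.005

Steady state requires s·f(k) = (n + g + δ)·k, i.e. s·k^α = (n + g + δ)·k.
So s / (n + g + δ) = (k*)^(1−α) = 14.67^0.69 = 6.3802.
Therefore n + g + δ = s / 6.3802 = 0.37 / 6.3802 = 0.0580, so n = 0.0580 − 0.053 = 0.0050.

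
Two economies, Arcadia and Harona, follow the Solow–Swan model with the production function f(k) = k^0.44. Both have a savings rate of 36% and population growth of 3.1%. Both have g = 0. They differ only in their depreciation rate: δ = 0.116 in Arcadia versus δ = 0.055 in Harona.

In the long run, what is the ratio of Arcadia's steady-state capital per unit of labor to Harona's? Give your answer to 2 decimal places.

Steady-state k* = [s/(n + δ)]^(1/(1−α)), so the ratio is [ (s_A/(n + δ)_A) / (s_H/(n + δ)_H) ]^1.7857.
s_A/(n + δ)_A = 0.36/0.147 = 2.4490; s_H/(n + δ)_H = 0.36/0.086 = 4.1860.
Ratio = (2.4490/4.1860)^1.7857 = 0.5850^1.7857 ≈ 0.3839

ratio ≈ 0.38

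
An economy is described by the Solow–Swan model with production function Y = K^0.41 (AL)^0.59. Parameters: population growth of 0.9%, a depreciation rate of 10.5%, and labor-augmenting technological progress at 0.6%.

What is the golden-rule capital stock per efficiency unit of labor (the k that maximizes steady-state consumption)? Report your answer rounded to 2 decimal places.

k_gold ≈ 8.02

The golden rule sets f'(k) = n + g + δ, i.e. α·k^(α−1) = n + g + δ.
So k^(1−α) = α / (n + g + δ) = 0.41 / 0.120 = 3.4167.
k_gold = 3.4167^(1/0.59) ≈ 8.0245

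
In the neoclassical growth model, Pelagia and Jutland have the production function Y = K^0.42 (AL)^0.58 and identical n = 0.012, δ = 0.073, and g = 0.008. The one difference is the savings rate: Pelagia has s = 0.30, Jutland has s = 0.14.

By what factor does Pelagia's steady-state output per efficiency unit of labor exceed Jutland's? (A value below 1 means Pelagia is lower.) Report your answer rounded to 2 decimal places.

Steady-state y* = [s/(n + g + δ)]^(α/(1−α)), so the ratio is [ (s_P/(n + g + δ)_P) / (s_J/(n + g + δ)_J) ]^0.7241.
s_P/(n + g + δ)_P = 0.30/0.093 = 3.2258; s_J/(n + g + δ)_J = 0.14/0.093 = 1.5054.
Ratio = (3.2258/1.5054)^0.7241 = 2.1428^0.7241 ≈ 1.7365

ratio ≈ 1.74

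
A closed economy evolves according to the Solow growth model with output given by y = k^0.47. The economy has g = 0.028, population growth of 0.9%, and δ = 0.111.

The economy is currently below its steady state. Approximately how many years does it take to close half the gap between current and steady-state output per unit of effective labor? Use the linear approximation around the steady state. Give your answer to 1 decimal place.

Near the steady state the convergence rate is λ = (1 − α)(n + g + δ).
λ = (1 − 0.47) × 0.148 = 0.53 × 0.148 = 0.07844
Half-life = ln 2 / λ = 0.6931 / 0.07844 ≈ 8.84 years

t_½ ≈ 8.8 years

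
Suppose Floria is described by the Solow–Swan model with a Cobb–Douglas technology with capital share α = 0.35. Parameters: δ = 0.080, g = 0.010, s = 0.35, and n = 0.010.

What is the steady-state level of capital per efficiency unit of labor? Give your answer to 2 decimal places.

k* ≈ 6.87

At the steady state, Δk = 0, so s·k^α = (n + g + δ)·k.
Dividing both sides by k: k^(1−α) = s / (n + g + δ).
k^0.65 = 0.35 / (0.010 + 0.010 + 0.080) = 0.35 / 0.100 = 3.5000
k* = 3.5000^(1/0.65) ≈ 6.8711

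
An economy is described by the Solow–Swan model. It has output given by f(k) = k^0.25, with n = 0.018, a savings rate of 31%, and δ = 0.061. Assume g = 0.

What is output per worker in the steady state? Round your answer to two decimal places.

y* ≈ 1.58

In steady state, investment equals break-even investment: s·k^α = (n + δ)·k.
Dividing both sides by k: k^(1−α) = s / (n + δ).
k^0.75 = 0.31 / (0.018 + 0.061) = 0.31 / 0.079 = 3.9241
k* = 3.9241^(1/0.75) ≈ 6.1895
y* = (k*)^α = 6.1895^0.25 ≈ 1.5773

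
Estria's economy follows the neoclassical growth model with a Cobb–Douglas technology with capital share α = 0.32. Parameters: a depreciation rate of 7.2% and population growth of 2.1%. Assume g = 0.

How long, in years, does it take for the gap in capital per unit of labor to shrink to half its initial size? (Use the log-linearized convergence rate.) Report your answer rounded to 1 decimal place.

Near the steady state the convergence rate is λ = (1 − α)(n + δ).
λ = (1 − 0.32) × 0.093 = 0.68 × 0.093 = 0.06324
Half-life = ln 2 / λ = 0.6931 / 0.06324 ≈ 10.96 years

half-life ≈ 11.0 years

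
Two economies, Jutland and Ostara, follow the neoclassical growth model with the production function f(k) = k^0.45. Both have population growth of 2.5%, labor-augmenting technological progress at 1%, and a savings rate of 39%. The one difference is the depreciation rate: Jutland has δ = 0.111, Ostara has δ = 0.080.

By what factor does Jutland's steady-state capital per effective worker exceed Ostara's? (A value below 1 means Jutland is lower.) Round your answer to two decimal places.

ratio ≈ 0.65

Steady-state k* = [s/(n + g + δ)]^(1/(1−α)), so the ratio is [ (s_J/(n + g + δ)_J) / (s_O/(n + g + δ)_O) ]^1.8182.
s_J/(n + g + δ)_J = 0.39/0.146 = 2.6712; s_O/(n + g + δ)_O = 0.39/0.115 = 3.3913.
Ratio = (2.6712/3.3913)^1.8182 = 0.7877^1.8182 ≈ 0.6480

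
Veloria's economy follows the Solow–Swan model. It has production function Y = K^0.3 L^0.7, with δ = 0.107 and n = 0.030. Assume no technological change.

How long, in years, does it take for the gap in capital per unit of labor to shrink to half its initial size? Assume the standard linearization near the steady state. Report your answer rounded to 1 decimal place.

Near the steady state the convergence rate is λ = (1 − α)(n + δ).
λ = (1 − 0.3) × 0.137 = 0.7 × 0.137 = 0.0959
Half-life = ln 2 / λ = 0.6931 / 0.0959 ≈ 7.23 years

about 7.2 years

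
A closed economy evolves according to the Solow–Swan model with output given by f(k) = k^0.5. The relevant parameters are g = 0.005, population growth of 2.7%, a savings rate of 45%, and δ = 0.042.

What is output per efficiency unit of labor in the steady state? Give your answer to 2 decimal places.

y* ≈ 6.08

In steady state, investment equals break-even investment: s·k^α = (n + g + δ)·k.
Dividing both sides by k: k^(1−α) = s / (n + g + δ).
k^0.5 = 0.45 / (0.027 + 0.005 + 0.042) = 0.45 / 0.074 = 6.0811
k* = 6.0811^(1/0.5) ≈ 36.9798
y* = (k*)^α = 36.9798^0.5 ≈ 6.0811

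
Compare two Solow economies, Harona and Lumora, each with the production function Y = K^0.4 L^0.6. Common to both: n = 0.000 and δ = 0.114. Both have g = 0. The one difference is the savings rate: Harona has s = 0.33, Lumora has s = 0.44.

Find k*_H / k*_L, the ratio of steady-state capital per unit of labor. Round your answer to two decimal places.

Steady-state k* = [s/(n + δ)]^(1/(1−α)), so the ratio is [ (s_H/(n + δ)_H) / (s_L/(n + δ)_L) ]^1.6667.
s_H/(n + δ)_H = 0.33/0.114 = 2.8947; s_L/(n + δ)_L = 0.44/0.114 = 3.8596.
Ratio = (2.8947/3.8596)^1.6667 = 0.7500^1.6667 ≈ 0.6191

k*_H / k*_L ≈ 0.62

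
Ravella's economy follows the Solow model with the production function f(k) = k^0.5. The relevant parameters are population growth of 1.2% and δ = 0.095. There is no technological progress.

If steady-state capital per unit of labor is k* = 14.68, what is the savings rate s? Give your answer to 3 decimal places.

In steady state, investment equals break-even investment: s·k^α = (n + δ)·k.
So s / (n + δ) = (k*)^(1−α) = 14.68^0.5 = 3.8314.
Therefore s = 3.8314 × (n + δ) = 3.8314 × 0.107 = 0.4100.

s ≈ 0.410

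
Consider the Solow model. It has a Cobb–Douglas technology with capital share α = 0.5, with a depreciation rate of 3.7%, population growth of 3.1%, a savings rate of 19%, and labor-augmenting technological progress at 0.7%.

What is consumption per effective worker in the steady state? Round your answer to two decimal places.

Steady state requires s·f(k) = (n + g + δ)·k, i.e. s·k^α = (n + g + δ)·k.
Rearranging, k^(1−α) = s / (n + g + δ).
k^0.5 = 0.19 / (0.031 + 0.007 + 0.037) = 0.19 / 0.075 = 2.5333
k* = 2.5333^(1/0.5) ≈ 6.4176
y* = (k*)^α = 6.4176^0.5 ≈ 2.5333
c* = (1 − s)·y* = (1 − 0.19) × 2.5333 ≈ 2.0520

c* ≈ 2.05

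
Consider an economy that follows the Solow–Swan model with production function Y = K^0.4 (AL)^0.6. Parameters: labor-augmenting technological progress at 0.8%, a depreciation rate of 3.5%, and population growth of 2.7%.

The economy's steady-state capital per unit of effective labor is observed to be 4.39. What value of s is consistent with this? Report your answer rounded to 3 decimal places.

Steady state requires s·f(k) = (n + g + δ)·k, i.e. s·k^α = (n + g + δ)·k.
So s / (n + g + δ) = (k*)^(1−α) = 4.39^0.6 = 2.4293.
Therefore s = 2.4293 × (n + g + δ) = 2.4293 × 0.070 = 0.1701.

s ≈ 0.170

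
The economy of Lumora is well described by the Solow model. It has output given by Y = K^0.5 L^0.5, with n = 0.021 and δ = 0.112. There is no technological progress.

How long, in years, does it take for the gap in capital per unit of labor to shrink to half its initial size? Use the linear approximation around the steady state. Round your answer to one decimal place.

Near the steady state the convergence rate is λ = (1 − α)(n + δ).
λ = (1 − 0.5) × 0.133 = 0.5 × 0.133 = 0.0665
Half-life = ln 2 / λ = 0.6931 / 0.0665 ≈ 10.42 years

half-life ≈ 10.4 years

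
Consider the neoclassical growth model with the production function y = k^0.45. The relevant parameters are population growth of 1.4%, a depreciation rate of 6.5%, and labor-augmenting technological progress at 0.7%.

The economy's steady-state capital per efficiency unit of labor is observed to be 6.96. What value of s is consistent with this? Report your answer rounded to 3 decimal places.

Steady state requires s·f(k) = (n + g + δ)·k, i.e. s·k^α = (n + g + δ)·k.
So s / (n + g + δ) = (k*)^(1−α) = 6.96^0.55 = 2.9069.
Therefore s = 2.9069 × (n + g + δ) = 2.9069 × 0.086 = 0.2500.

s ≈ 0.250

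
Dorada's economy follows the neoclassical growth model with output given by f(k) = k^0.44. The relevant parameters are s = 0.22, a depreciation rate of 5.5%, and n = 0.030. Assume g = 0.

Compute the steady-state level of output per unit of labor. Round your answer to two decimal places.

y* = 2.11

Steady state requires s·f(k) = (n + δ)·k, i.e. s·k^α = (n + δ)·k.
Dividing both sides by k: k^(1−α) = s / (n + δ).
k^0.56 = 0.22 / (0.030 + 0.055) = 0.22 / 0.085 = 2.5882
k* = 2.5882^(1/0.56) ≈ 5.4638
y* = (k*)^α = 5.4638^0.44 ≈ 2.1110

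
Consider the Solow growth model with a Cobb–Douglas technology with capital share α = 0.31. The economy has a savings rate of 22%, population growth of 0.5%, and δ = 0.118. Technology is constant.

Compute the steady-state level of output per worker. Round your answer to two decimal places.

Steady state requires s·f(k) = (n + δ)·k, i.e. s·k^α = (n + δ)·k.
Rearranging, k^(1−α) = s / (n + δ).
k^0.69 = 0.22 / (0.005 + 0.118) = 0.22 / 0.123 = 1.7886
k* = 1.7886^(1/0.69) ≈ 2.3225
y* = (k*)^α = 2.3225^0.31 ≈ 1.2985

y* = 1.30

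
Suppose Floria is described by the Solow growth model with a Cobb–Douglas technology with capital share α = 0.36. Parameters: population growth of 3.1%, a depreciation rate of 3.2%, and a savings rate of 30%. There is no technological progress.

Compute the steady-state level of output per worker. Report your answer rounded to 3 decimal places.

y* ≈ 2.406

Steady state requires s·f(k) = (n + δ)·k, i.e. s·k^α = (n + δ)·k.
Rearranging, k^(1−α) = s / (n + δ).
k^0.64 = 0.30 / (0.031 + 0.032) = 0.30 / 0.063 = 4.7619
k* = 4.7619^(1/0.64) ≈ 11.4560
y* = (k*)^α = 11.4560^0.36 ≈ 2.4058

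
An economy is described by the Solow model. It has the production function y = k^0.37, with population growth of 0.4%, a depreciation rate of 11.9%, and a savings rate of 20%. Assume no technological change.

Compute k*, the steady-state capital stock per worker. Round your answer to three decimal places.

At the steady state, Δk = 0, so s·k^α = (n + δ)·k.
Rearranging, k^(1−α) = s / (n + δ).
k^0.63 = 0.20 / (0.004 + 0.119) = 0.20 / 0.123 = 1.6260
k* = 1.6260^(1/0.63) ≈ 2.1633

k* = 2.163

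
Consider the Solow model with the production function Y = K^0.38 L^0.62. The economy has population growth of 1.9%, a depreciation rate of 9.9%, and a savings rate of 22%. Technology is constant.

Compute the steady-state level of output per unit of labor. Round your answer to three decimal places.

y* = 1.465

Steady state requires s·f(k) = (n + δ)·k, i.e. s·k^α = (n + δ)·k.
Dividing both sides by k: k^(1−α) = s / (n + δ).
k^0.62 = 0.22 / (0.019 + 0.099) = 0.22 / 0.118 = 1.8644
k* = 1.8644^(1/0.62) ≈ 2.7312
y* = (k*)^α = 2.7312^0.38 ≈ 1.4649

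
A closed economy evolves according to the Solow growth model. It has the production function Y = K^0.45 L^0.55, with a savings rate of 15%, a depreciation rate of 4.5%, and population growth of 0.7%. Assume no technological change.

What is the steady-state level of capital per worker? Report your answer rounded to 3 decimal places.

At the steady state, Δk = 0, so s·k^α = (n + δ)·k.
Rearranging, k^(1−α) = s / (n + δ).
k^0.55 = 0.15 / (0.007 + 0.045) = 0.15 / 0.052 = 2.8846
k* = 2.8846^(1/0.55) ≈ 6.8631

k* = 6.863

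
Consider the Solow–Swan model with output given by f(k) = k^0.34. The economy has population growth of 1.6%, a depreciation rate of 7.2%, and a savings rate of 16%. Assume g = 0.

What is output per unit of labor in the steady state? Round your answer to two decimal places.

y* = 1.36

In steady state, investment equals break-even investment: s·k^α = (n + δ)·k.
Rearranging, k^(1−α) = s / (n + δ).
k^0.66 = 0.16 / (0.016 + 0.072) = 0.16 / 0.088 = 1.8182
k* = 1.8182^(1/0.66) ≈ 2.4740
y* = (k*)^α = 2.4740^0.34 ≈ 1.3607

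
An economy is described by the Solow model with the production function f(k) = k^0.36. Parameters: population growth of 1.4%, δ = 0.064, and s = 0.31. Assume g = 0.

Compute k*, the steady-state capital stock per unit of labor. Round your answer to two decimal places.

k* ≈ 8.64

At the steady state, Δk = 0, so s·k^α = (n + δ)·k.
Dividing both sides by k: k^(1−α) = s / (n + δ).
k^0.64 = 0.31 / (0.014 + 0.064) = 0.31 / 0.078 = 3.9744
k* = 3.9744^(1/0.64) ≈ 8.6370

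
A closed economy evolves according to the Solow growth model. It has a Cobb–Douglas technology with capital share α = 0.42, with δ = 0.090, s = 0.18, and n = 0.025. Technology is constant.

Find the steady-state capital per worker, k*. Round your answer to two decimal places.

k* ≈ 2.17

Steady state requires s·f(k) = (n + δ)·k, i.e. s·k^α = (n + δ)·k.
Rearranging, k^(1−α) = s / (n + δ).
k^0.58 = 0.18 / (0.025 + 0.090) = 0.18 / 0.115 = 1.5652
k* = 1.5652^(1/0.58) ≈ 2.1650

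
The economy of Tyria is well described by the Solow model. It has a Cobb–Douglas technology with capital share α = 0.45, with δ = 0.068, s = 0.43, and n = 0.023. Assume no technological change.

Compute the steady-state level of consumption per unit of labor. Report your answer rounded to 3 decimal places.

c* ≈ 2.031

At the steady state, Δk = 0, so s·k^α = (n + δ)·k.
Rearranging, k^(1−α) = s / (n + δ).
k^0.55 = 0.43 / (0.023 + 0.068) = 0.43 / 0.091 = 4.7253
k* = 4.7253^(1/0.55) ≈ 16.8359
y* = (k*)^α = 16.8359^0.45 ≈ 3.5629
c* = (1 − s)·y* = (1 − 0.43) × 3.5629 ≈ 2.0309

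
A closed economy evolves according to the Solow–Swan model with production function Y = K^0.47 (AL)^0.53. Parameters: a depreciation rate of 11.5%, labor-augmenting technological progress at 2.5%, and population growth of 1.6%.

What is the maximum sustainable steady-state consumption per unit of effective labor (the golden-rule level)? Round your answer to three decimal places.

c_gold ≈ 1.409

At the golden rule, f'(k) = n + g + δ, so α·k^(α−1) = n + g + δ and k_gold = (α/(n + g + δ))^(1/(1−α)).
k_gold = (0.47/0.156)^(1/0.53) = 3.0128^1.8868 ≈ 8.0116
c_gold = f(k_gold) − (n + g + δ)·k_gold = 2.6592 − 0.156×8.0116 ≈ 1.4094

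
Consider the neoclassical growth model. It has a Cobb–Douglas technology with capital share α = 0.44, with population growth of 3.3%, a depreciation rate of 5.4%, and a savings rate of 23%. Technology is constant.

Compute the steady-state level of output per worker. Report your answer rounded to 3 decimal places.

y* ≈ 2.147

In steady state, investment equals break-even investment: s·k^α = (n + δ)·k.
Dividing both sides by k: k^(1−α) = s / (n + δ).
k^0.56 = 0.23 / (0.033 + 0.054) = 0.23 / 0.087 = 2.6437
k* = 2.6437^(1/0.56) ≈ 5.6748
y* = (k*)^α = 5.6748^0.44 ≈ 2.1465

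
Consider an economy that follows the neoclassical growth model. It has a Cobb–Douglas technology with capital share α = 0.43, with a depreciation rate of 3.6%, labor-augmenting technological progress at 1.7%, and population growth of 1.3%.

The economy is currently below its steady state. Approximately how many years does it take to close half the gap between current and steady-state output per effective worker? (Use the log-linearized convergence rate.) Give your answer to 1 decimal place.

half-life ≈ 18.4 years

Near the steady state the convergence rate is λ = (1 − α)(n + g + δ).
λ = (1 − 0.43) × 0.066 = 0.57 × 0.066 = 0.03762
Half-life = ln 2 / λ = 0.6931 / 0.03762 ≈ 18.42 years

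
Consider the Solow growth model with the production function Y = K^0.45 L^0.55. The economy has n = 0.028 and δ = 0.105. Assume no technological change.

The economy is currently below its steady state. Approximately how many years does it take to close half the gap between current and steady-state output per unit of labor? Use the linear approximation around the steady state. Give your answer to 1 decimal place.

Near the steady state the convergence rate is λ = (1 − α)(n + δ).
λ = (1 − 0.45) × 0.133 = 0.55 × 0.133 = 0.07315
Half-life = ln 2 / λ = 0.6931 / 0.07315 ≈ 9.48 years

about 9.5 years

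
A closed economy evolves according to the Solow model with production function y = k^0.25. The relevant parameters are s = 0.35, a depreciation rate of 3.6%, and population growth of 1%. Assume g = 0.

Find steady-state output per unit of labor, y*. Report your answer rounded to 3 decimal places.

Steady state requires s·f(k) = (n + δ)·k, i.e. s·k^α = (n + δ)·k.
Rearranging, k^(1−α) = s / (n + δ).
k^0.75 = 0.35 / (0.010 + 0.036) = 0.35 / 0.046 = 7.6087
k* = 7.6087^(1/0.75) ≈ 14.9651
y* = (k*)^α = 14.9651^0.25 ≈ 1.9668

y* ≈ 1.967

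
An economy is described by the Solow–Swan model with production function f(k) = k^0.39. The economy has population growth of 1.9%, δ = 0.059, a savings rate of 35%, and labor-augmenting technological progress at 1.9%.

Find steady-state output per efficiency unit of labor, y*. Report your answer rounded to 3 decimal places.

y* ≈ 2.271

Steady state requires s·f(k) = (n + g + δ)·k, i.e. s·k^α = (n + g + δ)·k.
Rearranging, k^(1−α) = s / (n + g + δ).
k^0.61 = 0.35 / (0.019 + 0.019 + 0.059) = 0.35 / 0.097 = 3.6082
k* = 3.6082^(1/0.61) ≈ 8.1958
y* = (k*)^α = 8.1958^0.39 ≈ 2.2714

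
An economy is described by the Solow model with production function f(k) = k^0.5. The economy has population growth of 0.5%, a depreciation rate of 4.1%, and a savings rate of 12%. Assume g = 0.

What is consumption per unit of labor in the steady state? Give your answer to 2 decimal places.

c* ≈ 2.30

Steady state requires s·f(k) = (n + δ)·k, i.e. s·k^α = (n + δ)·k.
Rearranging, k^(1−α) = s / (n + δ).
k^0.5 = 0.12 / (0.005 + 0.041) = 0.12 / 0.046 = 2.6087
k* = 2.6087^(1/0.5) ≈ 6.8053
y* = (k*)^α = 6.8053^0.5 ≈ 2.6087
c* = (1 − s)·y* = (1 − 0.12) × 2.6087 ≈ 2.2957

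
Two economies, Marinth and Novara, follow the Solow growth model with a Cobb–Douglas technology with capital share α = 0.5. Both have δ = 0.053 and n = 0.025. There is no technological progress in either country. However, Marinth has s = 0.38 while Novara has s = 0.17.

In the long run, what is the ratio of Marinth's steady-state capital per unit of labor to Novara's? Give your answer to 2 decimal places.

k*_M / k*_N ≈ 5.00

Steady-state k* = [s/(n + δ)]^(1/(1−α)), so the ratio is [ (s_M/(n + δ)_M) / (s_N/(n + δ)_N) ]^2.
s_M/(n + δ)_M = 0.38/0.078 = 4.8718; s_N/(n + δ)_N = 0.17/0.078 = 2.1795.
Ratio = (4.8718/2.1795)^2 = 2.2353^2 ≈ 4.9966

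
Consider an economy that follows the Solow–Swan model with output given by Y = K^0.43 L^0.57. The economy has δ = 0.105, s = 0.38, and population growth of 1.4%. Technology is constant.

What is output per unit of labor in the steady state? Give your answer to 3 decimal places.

At the steady state, Δk = 0, so s·k^α = (n + δ)·k.
Rearranging, k^(1−α) = s / (n + δ).
k^0.57 = 0.38 / (0.014 + 0.105) = 0.38 / 0.119 = 3.1933
k* = 3.1933^(1/0.57) ≈ 7.6671
y* = (k*)^α = 7.6671^0.43 ≈ 2.4010

y* ≈ 2.401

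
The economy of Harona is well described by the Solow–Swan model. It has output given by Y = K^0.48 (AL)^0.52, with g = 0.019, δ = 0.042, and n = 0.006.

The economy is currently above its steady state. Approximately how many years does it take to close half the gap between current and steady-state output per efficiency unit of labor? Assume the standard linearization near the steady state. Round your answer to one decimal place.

half-life ≈ 19.9 years

Near the steady state the convergence rate is λ = (1 − α)(n + g + δ).
λ = (1 − 0.48) × 0.067 = 0.52 × 0.067 = 0.03484
Half-life = ln 2 / λ = 0.6931 / 0.03484 ≈ 19.89 years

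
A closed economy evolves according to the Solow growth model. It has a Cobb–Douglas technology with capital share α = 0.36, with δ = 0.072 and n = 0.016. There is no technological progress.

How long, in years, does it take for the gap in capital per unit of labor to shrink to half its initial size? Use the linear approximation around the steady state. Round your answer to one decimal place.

half-life ≈ 12.3 years

Near the steady state the convergence rate is λ = (1 − α)(n + δ).
λ = (1 − 0.36) × 0.088 = 0.64 × 0.088 = 0.05632
Half-life = ln 2 / λ = 0.6931 / 0.05632 ≈ 12.31 years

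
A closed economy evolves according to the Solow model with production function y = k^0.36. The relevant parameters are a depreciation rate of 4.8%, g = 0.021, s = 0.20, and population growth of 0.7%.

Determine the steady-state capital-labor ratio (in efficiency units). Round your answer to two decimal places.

At the steady state, Δk = 0, so s·k^α = (n + g + δ)·k.
Rearranging, k^(1−α) = s / (n + g + δ).
k^0.64 = 0.20 / (0.007 + 0.021 + 0.048) = 0.20 / 0.076 = 2.6316
k* = 2.6316^(1/0.64) ≈ 4.5352

k* = 4.54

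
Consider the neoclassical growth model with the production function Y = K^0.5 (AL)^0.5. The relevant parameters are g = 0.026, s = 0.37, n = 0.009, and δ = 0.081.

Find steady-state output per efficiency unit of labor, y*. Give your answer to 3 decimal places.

At the steady state, Δk = 0, so s·k^α = (n + g + δ)·k.
Dividing both sides by k: k^(1−α) = s / (n + g + δ).
k^0.5 = 0.37 / (0.009 + 0.026 + 0.081) = 0.37 / 0.116 = 3.1897
k* = 3.1897^(1/0.5) ≈ 10.1742
y* = (k*)^α = 10.1742^0.5 ≈ 3.1897

y* = 3.190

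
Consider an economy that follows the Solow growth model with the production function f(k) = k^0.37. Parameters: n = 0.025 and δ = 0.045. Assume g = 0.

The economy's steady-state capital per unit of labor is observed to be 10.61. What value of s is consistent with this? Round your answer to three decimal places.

s ≈ 0.310

Steady state requires s·f(k) = (n + δ)·k, i.e. s·k^α = (n + δ)·k.
So s / (n + δ) = (k*)^(1−α) = 10.61^0.63 = 4.4279.
Therefore s = 4.4279 × (n + δ) = 4.4279 × 0.070 = 0.3100.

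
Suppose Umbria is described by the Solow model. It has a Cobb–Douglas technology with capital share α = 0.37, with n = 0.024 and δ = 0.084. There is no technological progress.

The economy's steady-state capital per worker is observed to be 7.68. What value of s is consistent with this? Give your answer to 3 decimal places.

Steady state requires s·f(k) = (n + δ)·k, i.e. s·k^α = (n + δ)·k.
So s / (n + δ) = (k*)^(1−α) = 7.68^0.63 = 3.6122.
Therefore s = 3.6122 × (n + δ) = 3.6122 × 0.108 = 0.3901.

s ≈ 0.390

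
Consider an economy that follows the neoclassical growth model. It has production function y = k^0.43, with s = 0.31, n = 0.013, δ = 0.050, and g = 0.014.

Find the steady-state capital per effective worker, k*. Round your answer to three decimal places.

k* ≈ 11.513

At the steady state, Δk = 0, so s·k^α = (n + g + δ)·k.
Rearranging, k^(1−α) = s / (n + g + δ).
k^0.57 = 0.31 / (0.013 + 0.014 + 0.050) = 0.31 / 0.077 = 4.0260
k* = 4.0260^(1/0.57) ≈ 11.5128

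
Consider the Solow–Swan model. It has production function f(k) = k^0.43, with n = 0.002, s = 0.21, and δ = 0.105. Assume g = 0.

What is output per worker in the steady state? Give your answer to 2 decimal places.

Steady state requires s·f(k) = (n + δ)·k, i.e. s·k^α = (n + δ)·k.
Rearranging, k^(1−α) = s / (n + δ).
k^0.57 = 0.21 / (0.002 + 0.105) = 0.21 / 0.107 = 1.9626
k* = 1.9626^(1/0.57) ≈ 3.2639
y* = (k*)^α = 3.2639^0.43 ≈ 1.6631

y* ≈ 1.66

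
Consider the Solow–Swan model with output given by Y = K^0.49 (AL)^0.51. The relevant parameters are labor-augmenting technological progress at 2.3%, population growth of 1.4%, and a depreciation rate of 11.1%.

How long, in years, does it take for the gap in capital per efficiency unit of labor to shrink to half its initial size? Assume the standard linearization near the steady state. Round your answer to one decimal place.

about 9.2 years

Near the steady state the convergence rate is λ = (1 − α)(n + g + δ).
λ = (1 − 0.49) × 0.148 = 0.51 × 0.148 = 0.07548
Half-life = ln 2 / λ = 0.6931 / 0.07548 ≈ 9.18 years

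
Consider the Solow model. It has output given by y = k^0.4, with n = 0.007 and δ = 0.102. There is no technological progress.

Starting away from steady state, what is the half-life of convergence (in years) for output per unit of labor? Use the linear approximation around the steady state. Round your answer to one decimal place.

half-life ≈ 10.6 years

Near the steady state the convergence rate is λ = (1 − α)(n + δ).
λ = (1 − 0.4) × 0.109 = 0.6 × 0.109 = 0.0654
Half-life = ln 2 / λ = 0.6931 / 0.0654 ≈ 10.60 years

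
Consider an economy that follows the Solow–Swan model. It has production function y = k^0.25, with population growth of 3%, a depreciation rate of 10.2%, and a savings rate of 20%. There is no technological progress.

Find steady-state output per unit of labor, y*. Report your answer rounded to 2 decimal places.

Steady state requires s·f(k) = (n + δ)·k, i.e. s·k^α = (n + δ)·k.
Rearranging, k^(1−α) = s / (n + δ).
k^0.75 = 0.20 / (0.030 + 0.102) = 0.20 / 0.132 = 1.5152
k* = 1.5152^(1/0.75) ≈ 1.7403
y* = (k*)^α = 1.7403^0.25 ≈ 1.1486

y* ≈ 1.15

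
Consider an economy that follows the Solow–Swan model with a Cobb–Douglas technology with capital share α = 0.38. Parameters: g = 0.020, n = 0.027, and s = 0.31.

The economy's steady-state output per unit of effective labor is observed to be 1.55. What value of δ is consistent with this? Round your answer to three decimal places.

δ ≈ 0.105

At the steady state, Δk = 0, so s·k^α = (n + g + δ)·k.
Since y* = [s/(n + g + δ)]^(α/(1−α)), we have s/(n + g + δ) = (y*)^((1−α)/α) = 1.55^1.6316 = 2.0443.
Therefore n + g + δ = s / 2.0443 = 0.31 / 2.0443 = 0.1516, so δ = 0.1516 − 0.047 = 0.1046.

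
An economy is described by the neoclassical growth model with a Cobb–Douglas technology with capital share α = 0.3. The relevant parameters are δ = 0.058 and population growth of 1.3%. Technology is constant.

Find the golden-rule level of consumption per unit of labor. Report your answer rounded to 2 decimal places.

c_gold ≈ 1.30

At the golden rule, f'(k) = n + δ, so α·k^(α−1) = n + δ and k_gold = (α/(n + δ))^(1/(1−α)).
k_gold = (0.3/0.071)^(1/0.7) = 4.2254^1.4286 ≈ 7.8364
c_gold = f(k_gold) − (n + δ)·k_gold = 1.8545 − 0.071×7.8364 ≈ 1.2981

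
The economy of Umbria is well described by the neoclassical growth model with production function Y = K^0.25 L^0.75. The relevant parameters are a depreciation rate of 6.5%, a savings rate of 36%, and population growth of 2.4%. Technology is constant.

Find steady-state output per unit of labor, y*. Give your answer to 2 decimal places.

At the steady state, Δk = 0, so s·k^α = (n + δ)·k.
Dividing both sides by k: k^(1−α) = s / (n + δ).
k^0.75 = 0.36 / (0.024 + 0.065) = 0.36 / 0.089 = 4.0449
k* = 4.0449^(1/0.75) ≈ 6.4448
y* = (k*)^α = 6.4448^0.25 ≈ 1.5933

y* = 1.59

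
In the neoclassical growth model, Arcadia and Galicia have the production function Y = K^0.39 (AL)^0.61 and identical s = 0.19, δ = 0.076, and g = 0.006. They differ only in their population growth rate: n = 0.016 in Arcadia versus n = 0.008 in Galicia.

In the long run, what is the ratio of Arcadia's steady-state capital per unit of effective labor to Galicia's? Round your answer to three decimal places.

ratio ≈ 0.870

Steady-state k* = [s/(n + g + δ)]^(1/(1−α)), so the ratio is [ (s_A/(n + g + δ)_A) / (s_G/(n + g + δ)_G) ]^1.6393.
s_A/(n + g + δ)_A = 0.19/0.098 = 1.9388; s_G/(n + g + δ)_G = 0.19/0.090 = 2.1111.
Ratio = (1.9388/2.1111)^1.6393 = 0.9184^1.6393 ≈ 0.8698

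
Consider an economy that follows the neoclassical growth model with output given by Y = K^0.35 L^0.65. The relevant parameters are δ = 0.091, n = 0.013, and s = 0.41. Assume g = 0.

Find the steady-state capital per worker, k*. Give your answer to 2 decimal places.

k* = 8.25

In steady state, investment equals break-even investment: s·k^α = (n + δ)·k.
Rearranging, k^(1−α) = s / (n + δ).
k^0.65 = 0.41 / (0.013 + 0.091) = 0.41 / 0.104 = 3.9423
k* = 3.9423^(1/0.65) ≈ 8.2516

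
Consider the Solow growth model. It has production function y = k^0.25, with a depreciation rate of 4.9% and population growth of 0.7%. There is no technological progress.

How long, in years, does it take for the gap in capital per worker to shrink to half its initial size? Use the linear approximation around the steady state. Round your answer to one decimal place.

Near the steady state the convergence rate is λ = (1 − α)(n + δ).
λ = (1 − 0.25) × 0.056 = 0.75 × 0.056 = 0.0420
Half-life = ln 2 / λ = 0.6931 / 0.0420 ≈ 16.50 years

half-life ≈ 16.5 years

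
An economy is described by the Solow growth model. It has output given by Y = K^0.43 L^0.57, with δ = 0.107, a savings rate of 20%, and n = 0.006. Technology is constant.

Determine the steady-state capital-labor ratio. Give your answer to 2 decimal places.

At the steady state, Δk = 0, so s·k^α = (n + δ)·k.
Dividing both sides by k: k^(1−α) = s / (n + δ).
k^0.57 = 0.20 / (0.006 + 0.107) = 0.20 / 0.113 = 1.7699
k* = 1.7699^(1/0.57) ≈ 2.7227

k* = 2.72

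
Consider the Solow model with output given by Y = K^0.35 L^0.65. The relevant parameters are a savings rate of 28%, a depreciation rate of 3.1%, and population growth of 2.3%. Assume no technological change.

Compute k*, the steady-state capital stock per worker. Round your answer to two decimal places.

k* = 12.58

At the steady state, Δk = 0, so s·k^α = (n + δ)·k.
Dividing both sides by k: k^(1−α) = s / (n + δ).
k^0.65 = 0.28 / (0.023 + 0.031) = 0.28 / 0.054 = 5.1852
k* = 5.1852^(1/0.65) ≈ 12.5788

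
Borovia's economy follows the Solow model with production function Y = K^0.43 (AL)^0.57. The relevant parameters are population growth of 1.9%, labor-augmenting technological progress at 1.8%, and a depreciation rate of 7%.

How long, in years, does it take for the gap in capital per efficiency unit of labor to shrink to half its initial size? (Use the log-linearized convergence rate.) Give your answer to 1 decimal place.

Near the steady state the convergence rate is λ = (1 − α)(n + g + δ).
λ = (1 − 0.43) × 0.107 = 0.57 × 0.107 = 0.06099
Half-life = ln 2 / λ = 0.6931 / 0.06099 ≈ 11.36 years

half-life ≈ 11.4 years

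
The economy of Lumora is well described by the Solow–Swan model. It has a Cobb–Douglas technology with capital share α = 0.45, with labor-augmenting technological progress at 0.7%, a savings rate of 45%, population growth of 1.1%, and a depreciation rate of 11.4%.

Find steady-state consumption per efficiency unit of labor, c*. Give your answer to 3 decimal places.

c* ≈ 1.500

In steady state, investment equals break-even investment: s·k^α = (n + g + δ)·k.
Rearranging, k^(1−α) = s / (n + g + δ).
k^0.55 = 0.45 / (0.011 + 0.007 + 0.114) = 0.45 / 0.132 = 3.4091
k* = 3.4091^(1/0.55) ≈ 9.2990
y* = (k*)^α = 9.2990^0.45 ≈ 2.7277
c* = (1 − s)·y* = (1 − 0.45) × 2.7277 ≈ 1.5002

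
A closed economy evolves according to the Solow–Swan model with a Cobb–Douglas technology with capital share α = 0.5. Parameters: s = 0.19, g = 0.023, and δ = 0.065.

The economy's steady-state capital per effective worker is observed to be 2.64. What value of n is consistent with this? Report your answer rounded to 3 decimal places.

In steady state, investment equals break-even investment: s·k^α = (n + g + δ)·k.
So s / (n + g + δ) = (k*)^(1−α) = 2.64^0.5 = 1.6248.
Therefore n + g + δ = s / 1.6248 = 0.19 / 1.6248 = 0.1169, so n = 0.1169 − 0.088 = 0.0289.

n ≈ 0.029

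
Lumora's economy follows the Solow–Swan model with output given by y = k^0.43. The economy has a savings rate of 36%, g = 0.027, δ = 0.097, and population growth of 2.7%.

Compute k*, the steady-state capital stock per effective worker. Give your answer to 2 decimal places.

k* = 4.59

At the steady state, Δk = 0, so s·k^α = (n + g + δ)·k.
Rearranging, k^(1−α) = s / (n + g + δ).
k^0.57 = 0.36 / (0.027 + 0.027 + 0.097) = 0.36 / 0.151 = 2.3841
k* = 2.3841^(1/0.57) ≈ 4.5917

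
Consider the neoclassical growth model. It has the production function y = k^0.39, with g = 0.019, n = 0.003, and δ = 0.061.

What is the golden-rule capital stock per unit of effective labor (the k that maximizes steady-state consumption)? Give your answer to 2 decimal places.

k_gold ≈ 12.64

The golden rule sets f'(k) = n + g + δ, i.e. α·k^(α−1) = n + g + δ.
So k^(1−α) = α / (n + g + δ) = 0.39 / 0.083 = 4.6988.
k_gold = 4.6988^(1/0.61) ≈ 12.6362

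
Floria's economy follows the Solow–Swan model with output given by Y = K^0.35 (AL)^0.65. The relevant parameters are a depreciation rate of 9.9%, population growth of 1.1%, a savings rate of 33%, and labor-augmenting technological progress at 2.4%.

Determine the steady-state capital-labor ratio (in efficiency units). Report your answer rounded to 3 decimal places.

k* ≈ 4.001

In steady state, investment equals break-even investment: s·k^α = (n + g + δ)·k.
Dividing both sides by k: k^(1−α) = s / (n + g + δ).
k^0.65 = 0.33 / (0.011 + 0.024 + 0.099) = 0.33 / 0.134 = 2.4627
k* = 2.4627^(1/0.65) ≈ 4.0010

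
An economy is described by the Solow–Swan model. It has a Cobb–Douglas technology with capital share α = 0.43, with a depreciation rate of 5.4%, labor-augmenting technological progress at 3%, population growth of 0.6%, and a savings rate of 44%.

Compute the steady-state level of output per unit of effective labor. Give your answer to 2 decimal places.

In steady state, investment equals break-even investment: s·k^α = (n + g + δ)·k.
Dividing both sides by k: k^(1−α) = s / (n + g + δ).
k^0.57 = 0.44 / (0.006 + 0.030 + 0.054) = 0.44 / 0.090 = 4.8889
k* = 4.8889^(1/0.57) ≈ 16.1861
y* = (k*)^α = 16.1861^0.43 ≈ 3.3108

y* = 3.31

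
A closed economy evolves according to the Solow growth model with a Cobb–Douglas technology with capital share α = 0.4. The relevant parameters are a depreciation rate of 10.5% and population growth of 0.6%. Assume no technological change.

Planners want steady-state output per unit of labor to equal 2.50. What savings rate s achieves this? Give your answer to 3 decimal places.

In steady state, investment equals break-even investment: s·k^α = (n + δ)·k.
Since y* = [s/(n + δ)]^(α/(1−α)), we have s/(n + δ) = (y*)^((1−α)/α) = 2.50^1.5 = 3.9528.
Therefore s = 3.9528 × (n + δ) = 3.9528 × 0.111 = 0.4388.

s ≈ 0.439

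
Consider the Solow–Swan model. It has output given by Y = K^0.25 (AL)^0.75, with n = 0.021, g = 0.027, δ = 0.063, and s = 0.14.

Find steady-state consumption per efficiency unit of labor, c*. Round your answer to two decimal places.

At the steady state, Δk = 0, so s·k^α = (n + g + δ)·k.
Rearranging, k^(1−α) = s / (n + g + δ).
k^0.75 = 0.14 / (0.021 + 0.027 + 0.063) = 0.14 / 0.111 = 1.2613
k* = 1.2613^(1/0.75) ≈ 1.3628
y* = (k*)^α = 1.3628^0.25 ≈ 1.0805
c* = (1 − s)·y* = (1 − 0.14) × 1.0805 ≈ 0.9292

c* = 0.93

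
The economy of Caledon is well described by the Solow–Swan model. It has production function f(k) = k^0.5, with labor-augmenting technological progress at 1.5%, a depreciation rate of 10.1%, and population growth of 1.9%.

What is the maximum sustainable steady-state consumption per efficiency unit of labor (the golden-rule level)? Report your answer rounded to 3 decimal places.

At the golden rule, f'(k) = n + g + δ, so α·k^(α−1) = n + g + δ and k_gold = (α/(n + g + δ))^(1/(1−α)).
k_gold = (0.5/0.135)^(1/0.5) = 3.7037^2 ≈ 13.7174
c_gold = f(k_gold) − (n + g + δ)·k_gold = 3.7037 − 0.135×13.7174 ≈ 1.8519

c_gold ≈ 1.852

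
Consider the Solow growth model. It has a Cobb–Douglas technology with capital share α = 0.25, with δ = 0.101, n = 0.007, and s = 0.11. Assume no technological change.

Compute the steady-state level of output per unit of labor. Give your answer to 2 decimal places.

Steady state requires s·f(k) = (n + δ)·k, i.e. s·k^α = (n + δ)·k.
Dividing both sides by k: k^(1−α) = s / (n + δ).
k^0.75 = 0.11 / (0.007 + 0.101) = 0.11 / 0.108 = 1.0185
k* = 1.0185^(1/0.75) ≈ 1.0247
y* = (k*)^α = 1.0247^0.25 ≈ 1.0061

y* = 1.01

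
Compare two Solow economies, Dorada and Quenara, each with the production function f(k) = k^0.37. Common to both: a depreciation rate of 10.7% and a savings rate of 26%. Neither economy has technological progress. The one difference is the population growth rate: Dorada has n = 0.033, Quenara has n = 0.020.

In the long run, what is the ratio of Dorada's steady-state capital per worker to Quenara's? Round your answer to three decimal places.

k*_D / k*_Q ≈ 0.857

Steady-state k* = [s/(n + δ)]^(1/(1−α)), so the ratio is [ (s_D/(n + δ)_D) / (s_Q/(n + δ)_Q) ]^1.5873.
s_D/(n + δ)_D = 0.26/0.140 = 1.8571; s_Q/(n + δ)_Q = 0.26/0.127 = 2.0472.
Ratio = (1.8571/2.0472)^1.5873 = 0.9071^1.5873 ≈ 0.8566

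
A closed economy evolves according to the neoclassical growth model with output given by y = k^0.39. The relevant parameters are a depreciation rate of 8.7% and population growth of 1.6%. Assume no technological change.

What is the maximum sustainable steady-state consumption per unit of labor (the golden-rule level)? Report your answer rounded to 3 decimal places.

c_gold ≈ 1.429

At the golden rule, f'(k) = n + δ, so α·k^(α−1) = n + δ and k_gold = (α/(n + δ))^(1/(1−α)).
k_gold = (0.39/0.103)^(1/0.61) = 3.7864^1.6393 ≈ 8.8692
c_gold = f(k_gold) − (n + δ)·k_gold = 2.3425 − 0.103×8.8692 ≈ 1.4290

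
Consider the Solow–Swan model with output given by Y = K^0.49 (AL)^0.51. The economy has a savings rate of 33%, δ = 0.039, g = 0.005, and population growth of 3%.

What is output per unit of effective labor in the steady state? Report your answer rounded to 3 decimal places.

y* = 4.206

Steady state requires s·f(k) = (n + g + δ)·k, i.e. s·k^α = (n + g + δ)·k.
Dividing both sides by k: k^(1−α) = s / (n + g + δ).
k^0.51 = 0.33 / (0.030 + 0.005 + 0.039) = 0.33 / 0.074 = 4.4595
k* = 4.4595^(1/0.51) ≈ 18.7547
y* = (k*)^α = 18.7547^0.49 ≈ 4.2056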